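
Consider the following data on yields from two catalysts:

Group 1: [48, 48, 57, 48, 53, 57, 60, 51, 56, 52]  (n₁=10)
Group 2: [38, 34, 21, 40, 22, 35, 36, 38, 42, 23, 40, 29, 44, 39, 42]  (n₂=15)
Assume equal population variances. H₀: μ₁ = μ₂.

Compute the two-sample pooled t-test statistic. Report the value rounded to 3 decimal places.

test statistic = 6.806

x̄₁=53.000, s₁=4.346, n₁=10
x̄₂=34.867, s₂=7.605, n₂=15
s_p² = [9·4.346² + 14·7.605²]/23 = 42.5971
SE = √(s_p²·(1/10+1/15)) = 2.6645
t = (53.000−34.867)/2.6645 = 6.8056
df = 23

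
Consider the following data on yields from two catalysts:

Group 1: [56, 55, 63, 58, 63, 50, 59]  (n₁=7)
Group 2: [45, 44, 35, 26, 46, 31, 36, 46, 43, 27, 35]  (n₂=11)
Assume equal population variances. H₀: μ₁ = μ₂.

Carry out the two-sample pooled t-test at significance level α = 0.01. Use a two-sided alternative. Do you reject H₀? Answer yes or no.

x̄₁=57.714, s₁=4.608, n₁=7
x̄₂=37.636, s₂=7.567, n₂=11
s_p² = [6·4.608² + 10·7.567²]/16 = 43.7484
SE = √(s_p²·(1/7+1/11)) = 3.1980
t = (57.714−37.636)/3.1980 = 6.2784
df = 16
p-value (two-sided) = 0.00001
At α=0.01: p < α → reject H₀

reject H₀: yes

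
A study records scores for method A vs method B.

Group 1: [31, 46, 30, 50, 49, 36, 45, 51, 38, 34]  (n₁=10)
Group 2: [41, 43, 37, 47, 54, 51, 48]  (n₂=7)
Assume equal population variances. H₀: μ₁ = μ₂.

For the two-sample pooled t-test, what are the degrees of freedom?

df = n₁ + n₂ − 2 = 10 + 7 − 2 = 15

degrees of freedom = 15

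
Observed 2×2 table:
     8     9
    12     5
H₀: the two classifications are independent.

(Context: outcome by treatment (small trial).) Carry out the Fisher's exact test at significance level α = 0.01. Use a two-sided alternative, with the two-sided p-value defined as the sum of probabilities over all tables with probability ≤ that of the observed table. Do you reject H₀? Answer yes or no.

Margins: r₁=17, r₂=17, c₁=20, c₂=14, n=34
p_obs = C(17,8)·C(17,12)/C(34,20); sum pmf over tables with pmf ≤ p_obs
p-value (two-sided) = 0.29600
At α=0.01: p ≥ α → fail to reject H₀

reject H₀: no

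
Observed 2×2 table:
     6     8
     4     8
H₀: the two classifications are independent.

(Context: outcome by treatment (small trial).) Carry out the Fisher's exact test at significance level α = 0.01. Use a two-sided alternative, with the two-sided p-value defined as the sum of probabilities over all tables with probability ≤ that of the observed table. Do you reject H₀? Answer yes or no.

reject H₀: no

Margins: r₁=14, r₂=12, c₁=10, c₂=16, n=26
p_obs = C(14,6)·C(12,4)/C(26,10); sum pmf over tables with pmf ≤ p_obs
p-value (two-sided) = 0.70149
At α=0.01: p ≥ α → fail to reject H₀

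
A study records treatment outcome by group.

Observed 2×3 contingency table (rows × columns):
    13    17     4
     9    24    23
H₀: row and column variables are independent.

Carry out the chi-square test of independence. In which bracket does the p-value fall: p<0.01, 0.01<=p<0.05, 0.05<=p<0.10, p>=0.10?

Row totals [34, 56], col totals [22, 41, 27], n=90
χ² = (13−8.31)²/8.31 + (17−15.49)²/15.49 + (4−10.20)²/10.20 + (9−13.69)²/13.69 + (24−25.51)²/25.51 + (23−16.80)²/16.80 = 10.5451
df = 2
p-value (upper-tail) = 0.00513
→ bracket: p<0.01

p-value bracket: p<0.01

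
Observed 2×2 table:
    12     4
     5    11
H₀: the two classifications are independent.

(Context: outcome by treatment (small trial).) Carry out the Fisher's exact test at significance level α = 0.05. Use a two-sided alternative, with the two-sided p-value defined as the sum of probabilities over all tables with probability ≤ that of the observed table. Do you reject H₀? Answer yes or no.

reject H₀: yes

Margins: r₁=16, r₂=16, c₁=17, c₂=15, n=32
p_obs = C(16,12)·C(16,5)/C(32,17); sum pmf over tables with pmf ≤ p_obs
p-value (two-sided) = 0.03195
At α=0.05: p < α → reject H₀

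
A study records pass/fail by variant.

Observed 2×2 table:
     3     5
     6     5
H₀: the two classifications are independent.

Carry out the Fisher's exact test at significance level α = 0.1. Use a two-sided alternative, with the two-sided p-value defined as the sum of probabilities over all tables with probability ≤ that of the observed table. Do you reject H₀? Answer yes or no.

Margins: r₁=8, r₂=11, c₁=9, c₂=10, n=19
p_obs = C(8,3)·C(11,6)/C(19,9); sum pmf over tables with pmf ≤ p_obs
p-value (two-sided) = 0.64992
At α=0.1: p ≥ α → fail to reject H₀

reject H₀: no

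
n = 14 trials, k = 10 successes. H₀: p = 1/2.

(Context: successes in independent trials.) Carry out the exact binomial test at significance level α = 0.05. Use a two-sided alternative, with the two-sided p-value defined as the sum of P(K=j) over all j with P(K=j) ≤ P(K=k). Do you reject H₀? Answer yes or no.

reject H₀: no

Exact binomial: n=14, k=10, p₀=1/2=0.5000
P(X=j) = C(n,j)·p₀^j·(1−p₀)^(n−j); p = Σ P(X=j) over j with P(X=j) ≤ P(X=10)
p-value (two-sided) = 0.17957
At α=0.05: p ≥ α → fail to reject H₀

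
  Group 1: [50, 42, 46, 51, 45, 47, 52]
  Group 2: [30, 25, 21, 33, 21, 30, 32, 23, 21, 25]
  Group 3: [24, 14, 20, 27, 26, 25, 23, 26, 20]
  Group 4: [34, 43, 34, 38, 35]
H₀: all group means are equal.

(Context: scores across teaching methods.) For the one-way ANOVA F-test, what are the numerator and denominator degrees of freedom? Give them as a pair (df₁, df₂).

k = 4 groups, N = 31 total
df = (k−1, N−k) = (4−1, 31−4) = (3, 27)

degrees of freedom = [3, 27]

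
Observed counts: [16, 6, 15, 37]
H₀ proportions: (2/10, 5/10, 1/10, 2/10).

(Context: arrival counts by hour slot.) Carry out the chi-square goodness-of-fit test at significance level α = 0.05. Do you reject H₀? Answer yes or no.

reject H₀: yes

n = 74; E_i = n·p_i = [14.80, 37.00, 7.40, 14.80]
χ² = (16−14.80)²/14.80 + (6−37.00)²/37.00 + (15−7.40)²/7.40 + (37−14.80)²/14.80 = 67.1757
df = 3
p-value (upper-tail) = 0.00000
At α=0.05: p < α → reject H₀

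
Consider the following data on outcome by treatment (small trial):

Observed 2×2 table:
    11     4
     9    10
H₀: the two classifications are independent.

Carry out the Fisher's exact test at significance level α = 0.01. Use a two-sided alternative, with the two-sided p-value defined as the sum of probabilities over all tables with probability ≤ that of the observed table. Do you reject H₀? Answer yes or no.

Margins: r₁=15, r₂=19, c₁=20, c₂=14, n=34
p_obs = C(15,11)·C(19,9)/C(34,20); sum pmf over tables with pmf ≤ p_obs
p-value (two-sided) = 0.17057
At α=0.01: p ≥ α → fail to reject H₀

reject H₀: no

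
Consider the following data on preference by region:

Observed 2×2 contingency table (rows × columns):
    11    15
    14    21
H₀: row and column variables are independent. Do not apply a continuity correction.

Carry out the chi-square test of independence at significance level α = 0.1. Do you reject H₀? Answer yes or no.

Row totals [26, 35], col totals [25, 36], n=61
χ² = (11−10.66)²/10.66 + (15−15.34)²/15.34 + (14−14.34)²/14.34 + (21−20.66)²/20.66 = 0.0328
df = 1
p-value (upper-tail) = 0.85618
At α=0.1: p ≥ α → fail to reject H₀

reject H₀: no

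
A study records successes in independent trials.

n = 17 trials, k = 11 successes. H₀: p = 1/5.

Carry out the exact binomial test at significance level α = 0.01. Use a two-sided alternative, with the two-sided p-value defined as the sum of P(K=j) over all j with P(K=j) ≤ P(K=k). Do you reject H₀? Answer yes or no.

Exact binomial: n=17, k=11, p₀=1/5=0.2000
P(X=j) = C(n,j)·p₀^j·(1−p₀)^(n−j); p = Σ P(X=j) over j with P(X=j) ≤ P(X=11)
p-value (two-sided) = 0.00008
At α=0.01: p < α → reject H₀

reject H₀: yes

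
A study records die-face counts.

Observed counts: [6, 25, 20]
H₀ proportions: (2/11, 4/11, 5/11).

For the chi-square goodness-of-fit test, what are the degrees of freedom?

degrees of freedom = 2

df = k − 1 = 3 − 1 = 2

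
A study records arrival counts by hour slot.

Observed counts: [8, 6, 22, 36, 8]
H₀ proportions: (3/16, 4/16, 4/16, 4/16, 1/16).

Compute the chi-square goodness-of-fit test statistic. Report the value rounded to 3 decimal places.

n = 80; E_i = n·p_i = [15.00, 20.00, 20.00, 20.00, 5.00]
χ² = (8−15.00)²/15.00 + (6−20.00)²/20.00 + (22−20.00)²/20.00 + (36−20.00)²/20.00 + (8−5.00)²/5.00 = 27.8667
df = 4

test statistic = 27.867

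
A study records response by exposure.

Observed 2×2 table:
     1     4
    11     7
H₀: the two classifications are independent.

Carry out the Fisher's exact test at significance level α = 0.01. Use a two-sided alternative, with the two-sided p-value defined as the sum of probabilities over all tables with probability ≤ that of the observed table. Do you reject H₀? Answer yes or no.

reject H₀: no

Margins: r₁=5, r₂=18, c₁=12, c₂=11, n=23
p_obs = C(5,1)·C(18,11)/C(23,12); sum pmf over tables with pmf ≤ p_obs
p-value (two-sided) = 0.15495
At α=0.01: p ≥ α → fail to reject H₀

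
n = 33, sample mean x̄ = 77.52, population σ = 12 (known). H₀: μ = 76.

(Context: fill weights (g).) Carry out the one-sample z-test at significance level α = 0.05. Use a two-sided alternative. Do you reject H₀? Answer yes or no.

reject H₀: no

SE = σ/√n = 12/√33 = 2.0889
z = (x̄−μ₀)/SE = (77.52−76)/2.0889 = 0.7276
p-value (two-sided) = 0.46683
At α=0.05: p ≥ α → fail to reject H₀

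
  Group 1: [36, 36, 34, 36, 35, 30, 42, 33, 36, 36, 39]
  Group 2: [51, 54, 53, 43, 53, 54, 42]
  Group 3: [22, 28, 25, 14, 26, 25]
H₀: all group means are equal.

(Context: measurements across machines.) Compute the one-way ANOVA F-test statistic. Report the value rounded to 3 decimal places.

test statistic = 63.863

Group means [35.73, 50.00, 23.33], grand mean 36.792
SSB = Σnᵢ(x̄ᵢ−x̄)² = 2320.443; SSW = ΣΣ(x−x̄ᵢ)² = 381.515
MSB = 2320.443/2 = 1160.2216; MSW = 381.515/21 = 18.1674
F = MSB/MSW = 63.8629
df = (2, 21)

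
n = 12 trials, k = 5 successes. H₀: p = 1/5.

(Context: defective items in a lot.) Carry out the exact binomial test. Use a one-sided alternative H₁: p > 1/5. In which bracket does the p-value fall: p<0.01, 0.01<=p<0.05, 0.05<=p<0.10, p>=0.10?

p-value bracket: 0.05<=p<0.10

Exact binomial: n=12, k=5, p₀=1/5=0.2000
P(X≥5) from Σ C(n,i)·p₀^i·(1−p₀)^(n−i)
p-value (one-sided, H₁ greater) = 0.07256
→ bracket: 0.05<=p<0.10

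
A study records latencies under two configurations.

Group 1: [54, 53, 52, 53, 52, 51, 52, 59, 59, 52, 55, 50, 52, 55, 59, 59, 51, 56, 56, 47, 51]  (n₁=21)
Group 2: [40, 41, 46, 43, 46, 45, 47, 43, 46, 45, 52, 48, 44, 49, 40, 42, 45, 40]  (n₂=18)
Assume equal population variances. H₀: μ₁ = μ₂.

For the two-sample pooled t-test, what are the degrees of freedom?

degrees of freedom = 37

df = n₁ + n₂ − 2 = 21 + 18 − 2 = 37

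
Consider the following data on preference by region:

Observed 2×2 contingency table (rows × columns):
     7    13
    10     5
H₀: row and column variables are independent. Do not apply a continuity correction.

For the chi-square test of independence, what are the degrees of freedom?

degrees of freedom = 1

df = (r−1)(c−1) = (2−1)·(2−1) = 1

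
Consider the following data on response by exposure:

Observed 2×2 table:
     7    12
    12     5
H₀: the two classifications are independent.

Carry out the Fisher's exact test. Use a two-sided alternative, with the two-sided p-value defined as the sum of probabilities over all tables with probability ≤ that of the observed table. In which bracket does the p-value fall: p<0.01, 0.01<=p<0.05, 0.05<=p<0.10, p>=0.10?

p-value bracket: 0.05<=p<0.10

Margins: r₁=19, r₂=17, c₁=19, c₂=17, n=36
p_obs = C(19,7)·C(17,12)/C(36,19); sum pmf over tables with pmf ≤ p_obs
p-value (two-sided) = 0.05428
→ bracket: 0.05<=p<0.10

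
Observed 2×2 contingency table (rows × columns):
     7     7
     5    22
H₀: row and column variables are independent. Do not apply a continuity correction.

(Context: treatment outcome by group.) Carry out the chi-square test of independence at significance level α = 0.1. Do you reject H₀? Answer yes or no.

reject H₀: yes

Row totals [14, 27], col totals [12, 29], n=41
χ² = (7−4.10)²/4.10 + (7−9.90)²/9.90 + (5−7.90)²/7.90 + (22−19.10)²/19.10 = 4.4137
df = 1
p-value (upper-tail) = 0.03565
At α=0.1: p < α → reject H₀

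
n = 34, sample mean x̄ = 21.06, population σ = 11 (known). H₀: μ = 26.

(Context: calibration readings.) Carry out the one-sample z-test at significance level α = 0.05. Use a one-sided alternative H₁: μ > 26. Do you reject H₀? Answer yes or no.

SE = σ/√n = 11/√34 = 1.8865
z = (x̄−μ₀)/SE = (21.06−26)/1.8865 = -2.6186
p-value (one-sided, H₁ greater) = 0.99559
At α=0.05: p ≥ α → fail to reject H₀

reject H₀: no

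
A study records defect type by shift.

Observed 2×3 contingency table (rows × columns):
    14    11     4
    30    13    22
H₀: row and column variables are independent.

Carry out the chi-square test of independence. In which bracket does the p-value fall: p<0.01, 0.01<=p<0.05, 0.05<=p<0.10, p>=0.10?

Row totals [29, 65], col totals [44, 24, 26], n=94
χ² = (14−13.57)²/13.57 + (11−7.40)²/7.40 + (4−8.02)²/8.02 + (30−30.43)²/30.43 + (13−16.60)²/16.60 + (22−17.98)²/17.98 = 5.4600
df = 2
p-value (upper-tail) = 0.06522
→ bracket: 0.05<=p<0.10

p-value bracket: 0.05<=p<0.10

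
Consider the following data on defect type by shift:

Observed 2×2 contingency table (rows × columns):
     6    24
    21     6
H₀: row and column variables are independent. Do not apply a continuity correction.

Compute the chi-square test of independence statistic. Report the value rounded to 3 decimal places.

test statistic = 19.028

Row totals [30, 27], col totals [27, 30], n=57
χ² = (6−14.21)²/14.21 + (24−15.79)²/15.79 + (21−12.79)²/12.79 + (6−14.21)²/14.21 = 19.0281
df = 1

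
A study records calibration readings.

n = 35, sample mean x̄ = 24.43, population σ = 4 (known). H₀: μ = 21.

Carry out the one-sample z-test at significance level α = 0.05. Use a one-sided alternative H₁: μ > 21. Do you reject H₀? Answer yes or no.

SE = σ/√n = 4/√35 = 0.6761
z = (x̄−μ₀)/SE = (24.43−21)/0.6761 = 5.0730
p-value (one-sided, H₁ greater) = 0.00000
At α=0.05: p < α → reject H₀

reject H₀: yes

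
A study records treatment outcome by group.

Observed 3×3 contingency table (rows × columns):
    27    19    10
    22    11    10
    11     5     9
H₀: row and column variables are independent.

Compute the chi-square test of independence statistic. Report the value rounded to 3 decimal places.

Row totals [56, 43, 25], col totals [60, 35, 29], n=124
χ² = (27−27.10)²/27.10 + (19−15.81)²/15.81 + (10−13.10)²/13.10 + (22−20.81)²/20.81 + (11−12.14)²/12.14 + (10−10.06)²/10.06 + (11−12.10)²/12.10 + (5−7.06)²/7.06 + (9−5.85)²/5.85 = 3.9524
df = 4

test statistic = 3.952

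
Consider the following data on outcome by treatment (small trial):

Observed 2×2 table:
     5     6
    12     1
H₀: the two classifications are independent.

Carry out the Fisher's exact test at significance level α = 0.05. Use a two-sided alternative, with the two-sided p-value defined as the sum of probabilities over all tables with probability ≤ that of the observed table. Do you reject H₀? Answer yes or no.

Margins: r₁=11, r₂=13, c₁=17, c₂=7, n=24
p_obs = C(11,5)·C(13,12)/C(24,17); sum pmf over tables with pmf ≤ p_obs
p-value (two-sided) = 0.02326
At α=0.05: p < α → reject H₀

reject H₀: yes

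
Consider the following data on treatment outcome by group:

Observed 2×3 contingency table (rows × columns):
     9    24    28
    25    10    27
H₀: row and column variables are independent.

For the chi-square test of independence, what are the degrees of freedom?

degrees of freedom = 2

df = (r−1)(c−1) = (2−1)·(3−1) = 2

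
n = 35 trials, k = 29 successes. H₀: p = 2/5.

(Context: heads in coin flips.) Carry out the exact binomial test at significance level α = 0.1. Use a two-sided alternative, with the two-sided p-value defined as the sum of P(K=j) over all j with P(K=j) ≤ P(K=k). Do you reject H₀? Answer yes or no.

reject H₀: yes

Exact binomial: n=35, k=29, p₀=2/5=0.4000
P(X=j) = C(n,j)·p₀^j·(1−p₀)^(n−j); p = Σ P(X=j) over j with P(X=j) ≤ P(X=29)
p-value (two-sided) = 0.00000
At α=0.1: p < α → reject H₀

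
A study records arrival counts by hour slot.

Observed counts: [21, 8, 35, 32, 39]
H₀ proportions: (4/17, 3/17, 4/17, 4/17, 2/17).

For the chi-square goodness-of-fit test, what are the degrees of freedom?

degrees of freedom = 4

df = k − 1 = 5 − 1 = 4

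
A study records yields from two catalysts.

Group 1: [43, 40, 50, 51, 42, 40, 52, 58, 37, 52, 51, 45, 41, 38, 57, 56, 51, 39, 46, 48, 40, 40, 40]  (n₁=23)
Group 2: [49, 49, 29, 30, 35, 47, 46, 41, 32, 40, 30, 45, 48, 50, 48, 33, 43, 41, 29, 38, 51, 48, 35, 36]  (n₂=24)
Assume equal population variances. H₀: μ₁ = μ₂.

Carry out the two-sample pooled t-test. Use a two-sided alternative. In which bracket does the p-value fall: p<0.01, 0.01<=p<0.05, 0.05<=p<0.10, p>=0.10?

x̄₁=45.957, s₁=6.595, n₁=23
x̄₂=40.542, s₂=7.558, n₂=24
s_p² = [22·6.595² + 23·7.558²]/45 = 50.4648
SE = √(s_p²·(1/23+1/24)) = 2.0729
t = (45.957−40.542)/2.0729 = 2.6122
df = 45
p-value (two-sided) = 0.01218
→ bracket: 0.01<=p<0.05

p-value bracket: 0.01<=p<0.05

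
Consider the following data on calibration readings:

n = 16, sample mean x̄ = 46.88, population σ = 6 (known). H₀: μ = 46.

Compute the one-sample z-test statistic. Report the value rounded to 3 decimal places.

SE = σ/√n = 6/√16 = 1.5000
z = (x̄−μ₀)/SE = (46.88−46)/1.5000 = 0.5867

test statistic = 0.587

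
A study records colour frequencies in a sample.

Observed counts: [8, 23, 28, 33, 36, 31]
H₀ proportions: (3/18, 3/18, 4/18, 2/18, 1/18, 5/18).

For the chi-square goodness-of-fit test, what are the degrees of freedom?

df = k − 1 = 6 − 1 = 5

degrees of freedom = 5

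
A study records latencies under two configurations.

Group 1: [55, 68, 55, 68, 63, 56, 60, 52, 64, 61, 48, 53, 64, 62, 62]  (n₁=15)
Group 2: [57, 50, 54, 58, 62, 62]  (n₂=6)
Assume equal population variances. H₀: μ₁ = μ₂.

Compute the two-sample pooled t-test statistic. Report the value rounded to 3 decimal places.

test statistic = 0.820

x̄₁=59.400, s₁=5.950, n₁=15
x̄₂=57.167, s₂=4.665, n₂=6
s_p² = [14·5.950² + 5·4.665²]/19 = 31.8123
SE = √(s_p²·(1/15+1/6)) = 2.7245
t = (59.400−57.167)/2.7245 = 0.8197
df = 19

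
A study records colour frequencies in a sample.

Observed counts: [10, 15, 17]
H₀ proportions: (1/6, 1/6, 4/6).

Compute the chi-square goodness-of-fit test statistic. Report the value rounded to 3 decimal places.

n = 42; E_i = n·p_i = [7.00, 7.00, 28.00]
χ² = (10−7.00)²/7.00 + (15−7.00)²/7.00 + (17−28.00)²/28.00 = 14.7500
df = 2

test statistic = 14.750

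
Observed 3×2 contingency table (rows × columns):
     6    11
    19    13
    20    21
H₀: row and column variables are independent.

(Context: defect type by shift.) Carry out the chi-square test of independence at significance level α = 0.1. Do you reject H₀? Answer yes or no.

reject H₀: no

Row totals [17, 32, 41], col totals [45, 45], n=90
χ² = (6−8.50)²/8.50 + (11−8.50)²/8.50 + (19−16.00)²/16.00 + (13−16.00)²/16.00 + (20−20.50)²/20.50 + (21−20.50)²/20.50 = 2.6200
df = 2
p-value (upper-tail) = 0.26982
At α=0.1: p ≥ α → fail to reject H₀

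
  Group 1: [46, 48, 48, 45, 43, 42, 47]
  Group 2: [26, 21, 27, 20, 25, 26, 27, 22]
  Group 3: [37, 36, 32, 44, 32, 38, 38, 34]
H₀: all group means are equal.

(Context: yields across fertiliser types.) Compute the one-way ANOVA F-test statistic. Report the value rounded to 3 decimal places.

Group means [45.57, 24.25, 36.38], grand mean 34.957
SSB = Σnᵢ(x̄ᵢ−x̄)² = 1721.867; SSW = ΣΣ(x−x̄ᵢ)² = 197.089
MSB = 1721.867/2 = 860.9336; MSW = 197.089/20 = 9.8545
F = MSB/MSW = 87.3648
df = (2, 20)

test statistic = 87.365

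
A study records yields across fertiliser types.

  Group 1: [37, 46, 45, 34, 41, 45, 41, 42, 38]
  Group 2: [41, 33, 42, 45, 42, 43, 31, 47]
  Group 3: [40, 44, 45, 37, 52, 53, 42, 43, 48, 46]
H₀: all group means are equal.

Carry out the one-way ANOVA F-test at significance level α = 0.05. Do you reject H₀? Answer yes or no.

reject H₀: no

Group means [41.00, 40.50, 45.00], grand mean 42.333
SSB = Σnᵢ(x̄ᵢ−x̄)² = 114.000; SSW = ΣΣ(x−x̄ᵢ)² = 578.000
MSB = 114.000/2 = 57.0000; MSW = 578.000/24 = 24.0833
F = MSB/MSW = 2.3668
df = (2, 24)
p-value (upper-tail) = 0.11531
At α=0.05: p ≥ α → fail to reject H₀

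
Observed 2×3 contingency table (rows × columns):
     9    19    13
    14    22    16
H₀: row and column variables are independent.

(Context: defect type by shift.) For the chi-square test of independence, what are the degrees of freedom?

df = (r−1)(c−1) = (2−1)·(3−1) = 2

degrees of freedom = 2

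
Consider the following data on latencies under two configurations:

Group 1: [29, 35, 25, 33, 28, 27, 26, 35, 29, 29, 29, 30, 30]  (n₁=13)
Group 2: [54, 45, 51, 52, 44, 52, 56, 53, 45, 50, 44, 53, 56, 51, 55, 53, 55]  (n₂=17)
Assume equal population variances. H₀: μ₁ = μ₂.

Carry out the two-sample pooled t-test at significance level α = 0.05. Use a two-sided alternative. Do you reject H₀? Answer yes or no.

reject H₀: yes

x̄₁=29.615, s₁=3.097, n₁=13
x̄₂=51.118, s₂=4.152, n₂=17
s_p² = [12·3.097² + 16·4.152²]/28 = 13.9586
SE = √(s_p²·(1/13+1/17)) = 1.3765
t = (29.615−51.118)/1.3765 = -15.6206
df = 28
p-value (two-sided) = 0.00000
At α=0.05: p < α → reject H₀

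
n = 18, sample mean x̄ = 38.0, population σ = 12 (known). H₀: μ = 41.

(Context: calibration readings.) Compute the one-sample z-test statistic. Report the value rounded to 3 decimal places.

SE = σ/√n = 12/√18 = 2.8284
z = (x̄−μ₀)/SE = (38.0−41)/2.8284 = -1.0607

test statistic = -1.061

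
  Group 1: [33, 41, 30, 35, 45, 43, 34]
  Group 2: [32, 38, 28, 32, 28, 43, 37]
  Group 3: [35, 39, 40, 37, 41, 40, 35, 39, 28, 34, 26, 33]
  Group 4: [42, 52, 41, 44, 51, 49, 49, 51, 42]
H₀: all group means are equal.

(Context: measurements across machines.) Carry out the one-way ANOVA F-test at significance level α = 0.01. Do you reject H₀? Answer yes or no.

reject H₀: yes

Group means [37.29, 34.00, 35.58, 46.78], grand mean 38.486
SSB = Σnᵢ(x̄ᵢ−x̄)² = 870.842; SSW = ΣΣ(x−x̄ᵢ)² = 791.901
MSB = 870.842/3 = 290.2807; MSW = 791.901/31 = 25.5452
F = MSB/MSW = 11.3634
df = (3, 31)
p-value (upper-tail) = 0.00003
At α=0.01: p < α → reject H₀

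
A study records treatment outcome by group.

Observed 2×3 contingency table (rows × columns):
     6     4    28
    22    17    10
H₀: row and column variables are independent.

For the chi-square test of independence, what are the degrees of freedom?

df = (r−1)(c−1) = (2−1)·(3−1) = 2

degrees of freedom = 2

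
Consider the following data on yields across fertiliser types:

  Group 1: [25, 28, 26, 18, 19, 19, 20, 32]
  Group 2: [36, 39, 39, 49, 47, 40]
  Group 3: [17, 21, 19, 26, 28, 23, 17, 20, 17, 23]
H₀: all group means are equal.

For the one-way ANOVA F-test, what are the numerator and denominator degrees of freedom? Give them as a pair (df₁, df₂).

degrees of freedom = [2, 21]

k = 3 groups, N = 24 total
df = (k−1, N−k) = (3−1, 24−3) = (2, 21)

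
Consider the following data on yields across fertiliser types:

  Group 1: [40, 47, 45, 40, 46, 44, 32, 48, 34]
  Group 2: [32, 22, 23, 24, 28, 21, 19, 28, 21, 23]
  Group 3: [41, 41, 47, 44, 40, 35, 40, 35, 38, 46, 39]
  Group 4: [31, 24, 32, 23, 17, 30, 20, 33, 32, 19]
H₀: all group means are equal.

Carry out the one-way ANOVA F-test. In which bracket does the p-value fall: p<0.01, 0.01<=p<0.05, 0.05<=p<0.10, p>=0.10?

p-value bracket: p<0.01

Group means [41.78, 24.10, 40.55, 26.10], grand mean 33.100
SSB = Σnᵢ(x̄ᵢ−x̄)² = 2587.517; SSW = ΣΣ(x−x̄ᵢ)² = 902.083
MSB = 2587.517/3 = 862.5057; MSW = 902.083/36 = 25.0579
F = MSB/MSW = 34.4206
df = (3, 36)
p-value (upper-tail) = 0.00000
→ bracket: p<0.01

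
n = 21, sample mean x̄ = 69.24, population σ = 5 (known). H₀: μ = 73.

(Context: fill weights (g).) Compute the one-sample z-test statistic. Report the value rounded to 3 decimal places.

test statistic = -3.446

SE = σ/√n = 5/√21 = 1.0911
z = (x̄−μ₀)/SE = (69.24−73)/1.0911 = -3.4461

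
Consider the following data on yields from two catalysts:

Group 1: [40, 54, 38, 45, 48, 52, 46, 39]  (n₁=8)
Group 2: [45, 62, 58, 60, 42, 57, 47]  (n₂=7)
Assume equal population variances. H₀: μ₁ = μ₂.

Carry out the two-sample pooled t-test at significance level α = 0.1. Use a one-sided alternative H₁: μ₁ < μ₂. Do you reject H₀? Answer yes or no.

reject H₀: yes

x̄₁=45.250, s₁=5.970, n₁=8
x̄₂=53.000, s₂=8.083, n₂=7
s_p² = [7·5.970² + 6·8.083²]/13 = 49.3462
SE = √(s_p²·(1/8+1/7)) = 3.6356
t = (45.250−53.000)/3.6356 = -2.1317
df = 13
p-value (one-sided, H₁ less) = 0.02634
At α=0.1: p < α → reject H₀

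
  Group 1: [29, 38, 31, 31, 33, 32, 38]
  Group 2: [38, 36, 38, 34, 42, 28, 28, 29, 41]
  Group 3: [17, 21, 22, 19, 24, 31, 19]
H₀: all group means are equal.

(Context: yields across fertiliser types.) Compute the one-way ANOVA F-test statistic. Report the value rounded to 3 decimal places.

test statistic = 16.829

Group means [33.14, 34.89, 21.86], grand mean 30.391
SSB = Σnᵢ(x̄ᵢ−x̄)² = 744.875; SSW = ΣΣ(x−x̄ᵢ)² = 442.603
MSB = 744.875/2 = 372.4375; MSW = 442.603/20 = 22.1302
F = MSB/MSW = 16.8294
df = (2, 20)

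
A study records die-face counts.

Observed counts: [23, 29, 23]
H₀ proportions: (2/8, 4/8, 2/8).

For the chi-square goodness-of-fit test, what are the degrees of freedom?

degrees of freedom = 2

df = k − 1 = 3 − 1 = 2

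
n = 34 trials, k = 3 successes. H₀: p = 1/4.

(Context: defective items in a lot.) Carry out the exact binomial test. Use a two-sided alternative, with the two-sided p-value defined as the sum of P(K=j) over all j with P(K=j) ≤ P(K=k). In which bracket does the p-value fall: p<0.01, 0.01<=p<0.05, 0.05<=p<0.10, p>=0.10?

p-value bracket: 0.01<=p<0.05

Exact binomial: n=34, k=3, p₀=1/4=0.2500
P(X=j) = C(n,j)·p₀^j·(1−p₀)^(n−j); p = Σ P(X=j) over j with P(X=j) ≤ P(X=3)
p-value (two-sided) = 0.02841
→ bracket: 0.01<=p<0.05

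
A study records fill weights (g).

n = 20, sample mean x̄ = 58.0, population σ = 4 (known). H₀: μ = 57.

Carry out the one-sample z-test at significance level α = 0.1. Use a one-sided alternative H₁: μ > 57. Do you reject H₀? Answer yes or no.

SE = σ/√n = 4/√20 = 0.8944
z = (x̄−μ₀)/SE = (58.0−57)/0.8944 = 1.1180
p-value (one-sided, H₁ greater) = 0.13178
At α=0.1: p ≥ α → fail to reject H₀

reject H₀: no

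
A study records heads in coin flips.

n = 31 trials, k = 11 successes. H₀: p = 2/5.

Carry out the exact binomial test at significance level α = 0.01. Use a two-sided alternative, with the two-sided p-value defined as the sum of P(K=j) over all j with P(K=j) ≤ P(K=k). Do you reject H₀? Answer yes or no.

Exact binomial: n=31, k=11, p₀=2/5=0.4000
P(X=j) = C(n,j)·p₀^j·(1−p₀)^(n−j); p = Σ P(X=j) over j with P(X=j) ≤ P(X=11)
p-value (two-sided) = 0.71515
At α=0.01: p ≥ α → fail to reject H₀

reject H₀: no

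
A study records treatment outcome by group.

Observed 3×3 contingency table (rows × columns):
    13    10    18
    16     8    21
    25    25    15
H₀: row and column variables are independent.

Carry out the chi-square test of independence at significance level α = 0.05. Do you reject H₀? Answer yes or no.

Row totals [41, 45, 65], col totals [54, 43, 54], n=151
χ² = (13−14.66)²/14.66 + (10−11.68)²/11.68 + (18−14.66)²/14.66 + (16−16.09)²/16.09 + (8−12.81)²/12.81 + (21−16.09)²/16.09 + (25−23.25)²/23.25 + (25−18.51)²/18.51 + (15−23.25)²/23.25 = 9.8271
df = 4
p-value (upper-tail) = 0.04344
At α=0.05: p < α → reject H₀

reject H₀: yes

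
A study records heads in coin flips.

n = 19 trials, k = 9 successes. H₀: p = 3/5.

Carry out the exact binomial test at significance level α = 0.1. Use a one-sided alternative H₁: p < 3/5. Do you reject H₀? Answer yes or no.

Exact binomial: n=19, k=9, p₀=3/5=0.6000
P(X≤9) from Σ C(n,i)·p₀^i·(1−p₀)^(n−i)
p-value (one-sided, H₁ less) = 0.18609
At α=0.1: p ≥ α → fail to reject H₀

reject H₀: no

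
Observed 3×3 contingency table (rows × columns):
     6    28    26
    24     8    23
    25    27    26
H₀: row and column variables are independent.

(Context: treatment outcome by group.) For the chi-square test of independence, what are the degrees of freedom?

degrees of freedom = 4

df = (r−1)(c−1) = (3−1)·(3−1) = 4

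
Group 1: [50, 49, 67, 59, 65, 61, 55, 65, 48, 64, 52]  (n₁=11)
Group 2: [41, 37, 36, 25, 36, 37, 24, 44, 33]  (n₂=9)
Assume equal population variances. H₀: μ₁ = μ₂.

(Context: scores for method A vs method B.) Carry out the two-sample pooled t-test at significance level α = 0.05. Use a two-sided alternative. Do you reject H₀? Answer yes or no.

reject H₀: yes

x̄₁=57.727, s₁=7.171, n₁=11
x̄₂=34.778, s₂=6.629, n₂=9
s_p² = [10·7.171² + 8·6.629²]/18 = 48.0965
SE = √(s_p²·(1/11+1/9)) = 3.1171
t = (57.727−34.778)/3.1171 = 7.3624
df = 18
p-value (two-sided) = 0.00000
At α=0.05: p < α → reject H₀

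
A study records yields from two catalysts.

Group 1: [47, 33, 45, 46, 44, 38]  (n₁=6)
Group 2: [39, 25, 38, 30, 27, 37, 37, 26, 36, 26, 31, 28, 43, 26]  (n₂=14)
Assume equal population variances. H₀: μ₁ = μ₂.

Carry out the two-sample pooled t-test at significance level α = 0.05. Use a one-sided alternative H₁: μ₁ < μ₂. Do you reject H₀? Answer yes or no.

reject H₀: no

x̄₁=42.167, s₁=5.492, n₁=6
x̄₂=32.071, s₂=6.044, n₂=14
s_p² = [5·5.492² + 13·6.044²]/18 = 34.7646
SE = √(s_p²·(1/6+1/14)) = 2.8770
t = (42.167−32.071)/2.8770 = 3.5089
df = 18
p-value (one-sided, H₁ less) = 0.99875
At α=0.05: p ≥ α → fail to reject H₀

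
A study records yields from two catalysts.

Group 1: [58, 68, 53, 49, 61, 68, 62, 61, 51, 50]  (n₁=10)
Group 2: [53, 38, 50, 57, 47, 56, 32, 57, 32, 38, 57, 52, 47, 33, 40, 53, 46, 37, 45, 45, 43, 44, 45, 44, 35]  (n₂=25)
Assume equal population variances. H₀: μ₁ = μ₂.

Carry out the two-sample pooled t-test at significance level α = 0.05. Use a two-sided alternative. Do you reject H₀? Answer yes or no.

reject H₀: yes

x̄₁=58.100, s₁=7.094, n₁=10
x̄₂=45.040, s₂=8.008, n₂=25
s_p² = [9·7.094² + 24·8.008²]/33 = 60.3594
SE = √(s_p²·(1/10+1/25)) = 2.9069
t = (58.100−45.040)/2.9069 = 4.4927
df = 33
p-value (two-sided) = 0.00008
At α=0.05: p < α → reject H₀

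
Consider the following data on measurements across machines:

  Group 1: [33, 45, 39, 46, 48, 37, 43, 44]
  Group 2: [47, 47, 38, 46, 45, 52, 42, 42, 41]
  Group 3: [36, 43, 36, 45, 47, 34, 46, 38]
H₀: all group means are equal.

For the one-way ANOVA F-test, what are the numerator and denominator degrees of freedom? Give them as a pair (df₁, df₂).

degrees of freedom = [2, 22]

k = 3 groups, N = 25 total
df = (k−1, N−k) = (3−1, 25−3) = (2, 22)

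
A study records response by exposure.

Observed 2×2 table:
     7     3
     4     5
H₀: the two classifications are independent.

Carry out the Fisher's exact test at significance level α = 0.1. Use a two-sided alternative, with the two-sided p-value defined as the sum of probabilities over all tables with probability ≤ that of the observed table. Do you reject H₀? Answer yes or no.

Margins: r₁=10, r₂=9, c₁=11, c₂=8, n=19
p_obs = C(10,7)·C(9,4)/C(19,11); sum pmf over tables with pmf ≤ p_obs
p-value (two-sided) = 0.36985
At α=0.1: p ≥ α → fail to reject H₀

reject H₀: no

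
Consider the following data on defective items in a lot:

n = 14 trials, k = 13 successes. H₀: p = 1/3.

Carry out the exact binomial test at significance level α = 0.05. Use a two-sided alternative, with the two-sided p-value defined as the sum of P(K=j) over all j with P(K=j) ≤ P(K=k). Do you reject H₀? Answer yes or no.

reject H₀: yes

Exact binomial: n=14, k=13, p₀=1/3=0.3333
P(X=j) = C(n,j)·p₀^j·(1−p₀)^(n−j); p = Σ P(X=j) over j with P(X=j) ≤ P(X=13)
p-value (two-sided) = 0.00001
At α=0.05: p < α → reject H₀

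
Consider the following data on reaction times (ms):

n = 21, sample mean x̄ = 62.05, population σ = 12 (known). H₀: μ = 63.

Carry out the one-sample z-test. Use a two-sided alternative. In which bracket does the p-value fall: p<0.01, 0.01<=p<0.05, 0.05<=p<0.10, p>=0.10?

p-value bracket: p>=0.10

SE = σ/√n = 12/√21 = 2.6186
z = (x̄−μ₀)/SE = (62.05−63)/2.6186 = -0.3628
p-value (two-sided) = 0.71676
→ bracket: p>=0.10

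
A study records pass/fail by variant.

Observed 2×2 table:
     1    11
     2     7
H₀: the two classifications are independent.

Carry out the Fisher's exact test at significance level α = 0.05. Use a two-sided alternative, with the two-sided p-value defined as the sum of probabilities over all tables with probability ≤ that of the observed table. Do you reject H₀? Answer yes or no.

Margins: r₁=12, r₂=9, c₁=3, c₂=18, n=21
p_obs = C(12,1)·C(9,2)/C(21,3); sum pmf over tables with pmf ≤ p_obs
p-value (two-sided) = 0.55338
At α=0.05: p ≥ α → fail to reject H₀

reject H₀: no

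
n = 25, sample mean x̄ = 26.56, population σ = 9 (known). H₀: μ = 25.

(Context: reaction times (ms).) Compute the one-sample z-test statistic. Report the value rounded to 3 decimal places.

test statistic = 0.867

SE = σ/√n = 9/√25 = 1.8000
z = (x̄−μ₀)/SE = (26.56−25)/1.8000 = 0.8667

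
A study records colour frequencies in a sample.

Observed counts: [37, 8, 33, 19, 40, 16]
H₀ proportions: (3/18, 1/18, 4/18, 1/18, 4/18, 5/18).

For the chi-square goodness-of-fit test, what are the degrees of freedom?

degrees of freedom = 5

df = k − 1 = 6 − 1 = 5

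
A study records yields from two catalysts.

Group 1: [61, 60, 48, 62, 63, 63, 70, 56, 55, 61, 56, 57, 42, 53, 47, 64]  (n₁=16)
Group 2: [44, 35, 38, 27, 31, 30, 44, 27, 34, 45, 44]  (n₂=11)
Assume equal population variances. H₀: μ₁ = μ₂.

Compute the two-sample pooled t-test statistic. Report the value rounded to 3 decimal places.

test statistic = 7.512

x̄₁=57.375, s₁=7.219, n₁=16
x̄₂=36.273, s₂=7.101, n₂=11
s_p² = [15·7.219² + 10·7.101²]/25 = 51.4373
SE = √(s_p²·(1/16+1/11)) = 2.8091
t = (57.375−36.273)/2.8091 = 7.5122
df = 25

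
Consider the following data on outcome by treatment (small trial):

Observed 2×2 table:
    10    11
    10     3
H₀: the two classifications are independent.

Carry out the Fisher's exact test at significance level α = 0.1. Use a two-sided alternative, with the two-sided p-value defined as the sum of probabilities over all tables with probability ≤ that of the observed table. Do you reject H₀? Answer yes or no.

reject H₀: no

Margins: r₁=21, r₂=13, c₁=20, c₂=14, n=34
p_obs = C(21,10)·C(13,10)/C(34,20); sum pmf over tables with pmf ≤ p_obs
p-value (two-sided) = 0.15286
At α=0.1: p ≥ α → fail to reject H₀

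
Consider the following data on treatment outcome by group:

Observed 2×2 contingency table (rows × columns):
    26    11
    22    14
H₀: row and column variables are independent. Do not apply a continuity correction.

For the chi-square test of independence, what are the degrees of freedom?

df = (r−1)(c−1) = (2−1)·(2−1) = 1

degrees of freedom = 1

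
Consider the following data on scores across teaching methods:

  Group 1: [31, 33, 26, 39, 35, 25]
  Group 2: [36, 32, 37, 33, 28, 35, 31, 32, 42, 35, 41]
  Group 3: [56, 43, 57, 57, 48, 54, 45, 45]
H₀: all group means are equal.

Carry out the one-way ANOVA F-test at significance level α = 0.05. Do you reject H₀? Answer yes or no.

Group means [31.50, 34.73, 50.62], grand mean 39.040
SSB = Σnᵢ(x̄ᵢ−x̄)² = 1619.403; SSW = ΣΣ(x−x̄ᵢ)² = 569.557
MSB = 1619.403/2 = 809.7016; MSW = 569.557/22 = 25.8889
F = MSB/MSW = 31.2760
df = (2, 22)
p-value (upper-tail) = 0.00000
At α=0.05: p < α → reject H₀

reject H₀: yes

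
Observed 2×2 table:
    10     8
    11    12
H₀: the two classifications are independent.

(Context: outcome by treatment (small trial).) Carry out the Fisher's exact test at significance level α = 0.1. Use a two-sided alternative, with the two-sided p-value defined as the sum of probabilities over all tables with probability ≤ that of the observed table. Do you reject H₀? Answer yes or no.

reject H₀: no

Margins: r₁=18, r₂=23, c₁=21, c₂=20, n=41
p_obs = C(18,10)·C(23,11)/C(41,21); sum pmf over tables with pmf ≤ p_obs
p-value (two-sided) = 0.75574
At α=0.1: p ≥ α → fail to reject H₀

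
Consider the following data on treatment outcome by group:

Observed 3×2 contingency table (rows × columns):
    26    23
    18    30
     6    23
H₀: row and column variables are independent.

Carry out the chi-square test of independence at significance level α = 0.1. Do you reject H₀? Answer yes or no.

reject H₀: yes

Row totals [49, 48, 29], col totals [50, 76], n=126
χ² = (26−19.44)²/19.44 + (23−29.56)²/29.56 + (18−19.05)²/19.05 + (30−28.95)²/28.95 + (6−11.51)²/11.51 + (23−17.49)²/17.49 = 8.1303
df = 2
p-value (upper-tail) = 0.01716
At α=0.1: p < α → reject H₀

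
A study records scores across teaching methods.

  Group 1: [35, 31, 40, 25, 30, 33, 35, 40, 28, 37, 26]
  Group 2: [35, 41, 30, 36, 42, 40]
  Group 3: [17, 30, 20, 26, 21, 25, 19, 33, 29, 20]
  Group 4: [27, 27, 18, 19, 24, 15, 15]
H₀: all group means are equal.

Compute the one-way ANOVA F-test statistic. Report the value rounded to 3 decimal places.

Group means [32.73, 37.33, 24.00, 20.71], grand mean 28.500
SSB = Σnᵢ(x̄ᵢ−x̄)² = 1291.556; SSW = ΣΣ(x−x̄ᵢ)² = 802.944
MSB = 1291.556/3 = 430.5188; MSW = 802.944/30 = 26.7648
F = MSB/MSW = 16.0853
df = (3, 30)

test statistic = 16.085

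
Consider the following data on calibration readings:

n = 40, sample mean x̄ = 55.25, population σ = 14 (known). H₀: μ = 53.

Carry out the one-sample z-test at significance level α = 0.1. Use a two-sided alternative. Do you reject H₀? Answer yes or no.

SE = σ/√n = 14/√40 = 2.2136
z = (x̄−μ₀)/SE = (55.25−53)/2.2136 = 1.0164
p-value (two-sided) = 0.30942
At α=0.1: p ≥ α → fail to reject H₀

reject H₀: no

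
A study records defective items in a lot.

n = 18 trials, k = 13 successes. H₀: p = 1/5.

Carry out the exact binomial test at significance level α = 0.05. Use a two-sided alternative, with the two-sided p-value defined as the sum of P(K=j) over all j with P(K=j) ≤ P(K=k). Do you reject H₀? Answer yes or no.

Exact binomial: n=18, k=13, p₀=1/5=0.2000
P(X=j) = C(n,j)·p₀^j·(1−p₀)^(n−j); p = Σ P(X=j) over j with P(X=j) ≤ P(X=13)
p-value (two-sided) = 0.00000
At α=0.05: p < α → reject H₀

reject H₀: yes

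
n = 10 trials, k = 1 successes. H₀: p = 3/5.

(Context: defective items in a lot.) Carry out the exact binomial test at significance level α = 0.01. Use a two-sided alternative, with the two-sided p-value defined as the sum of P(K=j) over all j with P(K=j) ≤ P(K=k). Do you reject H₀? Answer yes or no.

reject H₀: yes

Exact binomial: n=10, k=1, p₀=3/5=0.6000
P(X=j) = C(n,j)·p₀^j·(1−p₀)^(n−j); p = Σ P(X=j) over j with P(X=j) ≤ P(X=1)
p-value (two-sided) = 0.00168
At α=0.01: p < α → reject H₀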